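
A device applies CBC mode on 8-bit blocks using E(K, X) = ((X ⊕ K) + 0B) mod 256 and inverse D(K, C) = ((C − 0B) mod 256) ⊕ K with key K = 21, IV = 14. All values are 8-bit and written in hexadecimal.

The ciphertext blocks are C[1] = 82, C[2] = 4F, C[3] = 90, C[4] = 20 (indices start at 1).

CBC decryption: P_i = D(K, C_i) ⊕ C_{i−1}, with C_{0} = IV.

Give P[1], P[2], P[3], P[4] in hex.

P[1] = 42, P[2] = E7, P[3] = EB, P[4] = A4

P[1]: D(K, 82) = 56; 56 ⊕ 14 = 42.
P[2]: D(K, 4F) = 65; 65 ⊕ 82 = E7.
P[3]: D(K, 90) = A4; A4 ⊕ 4F = EB.
P[4]: D(K, 20) = 34; 34 ⊕ 90 = A4.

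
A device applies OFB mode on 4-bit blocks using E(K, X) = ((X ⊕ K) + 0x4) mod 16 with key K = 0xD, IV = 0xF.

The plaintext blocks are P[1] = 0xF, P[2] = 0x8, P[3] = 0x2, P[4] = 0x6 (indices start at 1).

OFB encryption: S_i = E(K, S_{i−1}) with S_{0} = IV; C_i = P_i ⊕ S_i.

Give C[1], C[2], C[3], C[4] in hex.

C[1]: S = E(K, 0xF) = 0x6; 0xF ⊕ 0x6 = 0x9.
C[2]: S = E(K, 0x6) = 0xF; 0x8 ⊕ 0xF = 0x7.
C[3]: S = E(K, 0xF) = 0x6; 0x2 ⊕ 0x6 = 0x4.
C[4]: S = E(K, 0x6) = 0xF; 0x6 ⊕ 0xF = 0x9.

C[1] = 0x9, C[2] = 0x7, C[3] = 0x4, C[4] = 0x9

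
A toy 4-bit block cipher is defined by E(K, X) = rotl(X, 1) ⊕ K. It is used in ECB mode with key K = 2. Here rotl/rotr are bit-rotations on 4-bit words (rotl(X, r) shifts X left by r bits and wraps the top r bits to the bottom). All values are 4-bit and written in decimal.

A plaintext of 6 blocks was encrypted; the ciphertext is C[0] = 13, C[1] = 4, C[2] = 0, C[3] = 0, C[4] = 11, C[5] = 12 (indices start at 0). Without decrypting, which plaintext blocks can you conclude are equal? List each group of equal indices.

P[2] = P[3]

ECB encrypts each block independently with the same key, so equal ciphertext blocks imply equal plaintext blocks.
C[2] = C[3] = 0, so P[2] = P[3].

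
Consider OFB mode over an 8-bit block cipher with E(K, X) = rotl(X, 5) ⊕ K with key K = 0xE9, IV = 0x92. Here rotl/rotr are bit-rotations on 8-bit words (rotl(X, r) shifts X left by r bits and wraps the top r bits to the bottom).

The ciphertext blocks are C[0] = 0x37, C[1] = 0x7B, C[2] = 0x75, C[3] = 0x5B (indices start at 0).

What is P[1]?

P[1] = 0xE5

OFB decryption: S_i = E(K, S_{i−1}) with S_{−1} = IV; P_i = C_i ⊕ S_i.
P[0]: S = E(K, 0x92) = 0xBB; 0x37 ⊕ 0xBB = 0x8C.
P[1]: S = E(K, 0xBB) = 0x9E; 0x7B ⊕ 0x9E = 0xE5.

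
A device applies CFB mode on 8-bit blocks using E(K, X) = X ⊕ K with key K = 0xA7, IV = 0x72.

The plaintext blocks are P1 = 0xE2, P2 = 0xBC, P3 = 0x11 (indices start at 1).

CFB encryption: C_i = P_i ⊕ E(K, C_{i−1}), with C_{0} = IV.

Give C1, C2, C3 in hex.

C1 = 0x37, C2 = 0x2C, C3 = 0x9A

C1: E(K, 0x72) = 0xD5; 0xE2 ⊕ 0xD5 = 0x37.
C2: E(K, 0x37) = 0x90; 0xBC ⊕ 0x90 = 0x2C.
C3: E(K, 0x2C) = 0x8B; 0x11 ⊕ 0x8B = 0x9A.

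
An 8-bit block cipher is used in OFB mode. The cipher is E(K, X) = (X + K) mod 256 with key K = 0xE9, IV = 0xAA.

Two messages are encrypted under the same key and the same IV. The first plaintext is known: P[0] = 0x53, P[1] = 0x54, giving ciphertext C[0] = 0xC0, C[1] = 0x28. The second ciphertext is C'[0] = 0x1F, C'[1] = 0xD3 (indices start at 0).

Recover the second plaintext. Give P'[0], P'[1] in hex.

In OFB with a reused IV, both messages share the same keystream S_i, so C_i ⊕ C'_i = P_i ⊕ P'_i and thus P'_i = P_i ⊕ C_i ⊕ C'_i.
P'[0]: 0x53 ⊕ 0xC0 ⊕ 0x1F = 0x8C.
P'[1]: 0x54 ⊕ 0x28 ⊕ 0xD3 = 0xAF.

P'[0] = 0x8C, P'[1] = 0xAF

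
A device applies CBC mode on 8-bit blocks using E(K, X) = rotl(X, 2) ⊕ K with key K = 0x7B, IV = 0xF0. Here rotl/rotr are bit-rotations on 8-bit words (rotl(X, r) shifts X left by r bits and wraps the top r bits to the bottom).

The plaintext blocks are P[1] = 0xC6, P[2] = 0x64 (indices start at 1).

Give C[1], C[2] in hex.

CBC encryption: C_i = E(K, P_i ⊕ C_{i−1}), with C_{0} = IV.
C[1]: P[1] ⊕ 0xF0 = 0x36; E(K, 0x36) = 0xA3.
C[2]: P[2] ⊕ 0xA3 = 0xC7; E(K, 0xC7) = 0x64.

C[1] = 0xA3, C[2] = 0x64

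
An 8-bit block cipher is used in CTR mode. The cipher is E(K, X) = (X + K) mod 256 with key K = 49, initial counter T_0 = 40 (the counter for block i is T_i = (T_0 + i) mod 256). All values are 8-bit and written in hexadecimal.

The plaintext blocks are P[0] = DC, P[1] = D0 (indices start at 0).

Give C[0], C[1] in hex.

C[0] = 55, C[1] = 5A

CTR encryption: S_i = E(K, T_i) where T_i is the counter for block i; C_i = P_i ⊕ S_i.
C[0]: T = 40, S = E(K, T) = 89; DC ⊕ 89 = 55.
C[1]: T = 41, S = E(K, T) = 8A; D0 ⊕ 8A = 5A.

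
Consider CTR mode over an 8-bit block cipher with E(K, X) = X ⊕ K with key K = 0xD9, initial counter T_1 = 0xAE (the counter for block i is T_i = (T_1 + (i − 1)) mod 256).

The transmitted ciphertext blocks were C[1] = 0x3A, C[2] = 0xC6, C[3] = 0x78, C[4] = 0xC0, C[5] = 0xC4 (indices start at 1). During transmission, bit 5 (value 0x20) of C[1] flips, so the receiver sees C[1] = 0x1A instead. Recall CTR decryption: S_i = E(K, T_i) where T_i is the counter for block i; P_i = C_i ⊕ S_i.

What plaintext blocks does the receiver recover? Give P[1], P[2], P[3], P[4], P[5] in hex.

P[1] = 0x6D, P[2] = 0xB0, P[3] = 0x11, P[4] = 0xA8, P[5] = 0xAF

Only C[1] changed, to 0x1A. In CTR, a change in C_i flips the same bit in P_i only; the keystream is unaffected. Decrypting the received ciphertext:
P[1]: T = 0xAE, S = E(K, T) = 0x77; 0x1A ⊕ 0x77 = 0x6D.
P[2]: T = 0xAF, S = E(K, T) = 0x76; 0xC6 ⊕ 0x76 = 0xB0.
P[3]: T = 0xB0, S = E(K, T) = 0x69; 0x78 ⊕ 0x69 = 0x11.
P[4]: T = 0xB1, S = E(K, T) = 0x68; 0xC0 ⊕ 0x68 = 0xA8.
P[5]: T = 0xB2, S = E(K, T) = 0x6B; 0xC4 ⊕ 0x6B = 0xAF.
Blocks that differ from the original plaintext: P[1].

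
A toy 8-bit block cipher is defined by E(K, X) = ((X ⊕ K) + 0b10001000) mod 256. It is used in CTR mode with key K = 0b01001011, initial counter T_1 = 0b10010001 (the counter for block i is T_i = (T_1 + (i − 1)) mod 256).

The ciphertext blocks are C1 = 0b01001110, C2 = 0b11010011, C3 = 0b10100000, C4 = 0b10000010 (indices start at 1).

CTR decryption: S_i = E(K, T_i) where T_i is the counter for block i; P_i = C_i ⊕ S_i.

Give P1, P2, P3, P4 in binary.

P1 = 0b00101100, P2 = 0b10110010, P3 = 0b11000000, P4 = 0b11100101

P1: T = 0b10010001, S = E(K, T) = 0b01100010; 0b01001110 ⊕ 0b01100010 = 0b00101100.
P2: T = 0b10010010, S = E(K, T) = 0b01100001; 0b11010011 ⊕ 0b01100001 = 0b10110010.
P3: T = 0b10010011, S = E(K, T) = 0b01100000; 0b10100000 ⊕ 0b01100000 = 0b11000000.
P4: T = 0b10010100, S = E(K, T) = 0b01100111; 0b10000010 ⊕ 0b01100111 = 0b11100101.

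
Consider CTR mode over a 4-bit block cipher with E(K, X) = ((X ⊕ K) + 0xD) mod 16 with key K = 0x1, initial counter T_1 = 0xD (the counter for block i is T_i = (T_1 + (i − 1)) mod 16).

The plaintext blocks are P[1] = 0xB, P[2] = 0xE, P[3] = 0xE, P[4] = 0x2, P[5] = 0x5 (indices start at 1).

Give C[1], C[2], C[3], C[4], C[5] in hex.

C[1] = 0x2, C[2] = 0x2, C[3] = 0x5, C[4] = 0xC, C[5] = 0x8

CTR encryption: S_i = E(K, T_i) where T_i is the counter for block i; C_i = P_i ⊕ S_i.
C[1]: T = 0xD, S = E(K, T) = 0x9; 0xB ⊕ 0x9 = 0x2.
C[2]: T = 0xE, S = E(K, T) = 0xC; 0xE ⊕ 0xC = 0x2.
C[3]: T = 0xF, S = E(K, T) = 0xB; 0xE ⊕ 0xB = 0x5.
C[4]: T = 0x0, S = E(K, T) = 0xE; 0x2 ⊕ 0xE = 0xC.
C[5]: T = 0x1, S = E(K, T) = 0xD; 0x5 ⊕ 0xD = 0x8.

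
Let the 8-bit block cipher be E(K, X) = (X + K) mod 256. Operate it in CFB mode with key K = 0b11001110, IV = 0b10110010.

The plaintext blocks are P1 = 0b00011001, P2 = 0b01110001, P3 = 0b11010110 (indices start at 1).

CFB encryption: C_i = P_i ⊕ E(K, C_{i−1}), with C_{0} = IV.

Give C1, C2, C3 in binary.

C1 = 0b10011001, C2 = 0b00010110, C3 = 0b00110010

C1: E(K, 0b10110010) = 0b10000000; 0b00011001 ⊕ 0b10000000 = 0b10011001.
C2: E(K, 0b10011001) = 0b01100111; 0b01110001 ⊕ 0b01100111 = 0b00010110.
C3: E(K, 0b00010110) = 0b11100100; 0b11010110 ⊕ 0b11100100 = 0b00110010.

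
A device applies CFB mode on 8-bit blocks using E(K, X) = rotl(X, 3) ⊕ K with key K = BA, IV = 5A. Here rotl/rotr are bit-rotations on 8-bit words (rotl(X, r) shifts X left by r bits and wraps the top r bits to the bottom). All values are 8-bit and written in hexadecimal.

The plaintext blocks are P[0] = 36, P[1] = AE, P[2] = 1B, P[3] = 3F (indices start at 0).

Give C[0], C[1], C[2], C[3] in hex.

CFB encryption: C_i = P_i ⊕ E(K, C_{i−1}), with C_{−1} = IV.
C[0]: E(K, 5A) = 68; 36 ⊕ 68 = 5E.
C[1]: E(K, 5E) = 48; AE ⊕ 48 = E6.
C[2]: E(K, E6) = 8D; 1B ⊕ 8D = 96.
C[3]: E(K, 96) = 0E; 3F ⊕ 0E = 31.

C[0] = 5E, C[1] = E6, C[2] = 96, C[3] = 31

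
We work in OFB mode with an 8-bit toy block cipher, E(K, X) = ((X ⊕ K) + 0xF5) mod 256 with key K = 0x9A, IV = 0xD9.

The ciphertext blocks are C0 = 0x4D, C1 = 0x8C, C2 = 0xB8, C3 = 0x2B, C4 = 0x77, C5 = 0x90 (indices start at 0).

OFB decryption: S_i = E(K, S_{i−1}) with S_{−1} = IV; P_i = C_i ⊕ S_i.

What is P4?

P0: S = E(K, 0xD9) = 0x38; 0x4D ⊕ 0x38 = 0x75.
P1: S = E(K, 0x38) = 0x97; 0x8C ⊕ 0x97 = 0x1B.
P2: S = E(K, 0x97) = 0x02; 0xB8 ⊕ 0x02 = 0xBA.
P3: S = E(K, 0x02) = 0x8D; 0x2B ⊕ 0x8D = 0xA6.
P4: S = E(K, 0x8D) = 0x0C; 0x77 ⊕ 0x0C = 0x7B.

P4 = 0x7B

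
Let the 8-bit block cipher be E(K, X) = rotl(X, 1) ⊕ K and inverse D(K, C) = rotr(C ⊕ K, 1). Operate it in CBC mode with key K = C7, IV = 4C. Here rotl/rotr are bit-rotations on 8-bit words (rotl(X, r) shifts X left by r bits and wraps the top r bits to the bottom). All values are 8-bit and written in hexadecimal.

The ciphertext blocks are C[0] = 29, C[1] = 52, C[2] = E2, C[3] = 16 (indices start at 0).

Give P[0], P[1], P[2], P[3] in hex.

CBC decryption: P_i = D(K, C_i) ⊕ C_{i−1}, with C_{−1} = IV.
P[0]: D(K, 29) = 77; 77 ⊕ 4C = 3B.
P[1]: D(K, 52) = CA; CA ⊕ 29 = E3.
P[2]: D(K, E2) = 92; 92 ⊕ 52 = C0.
P[3]: D(K, 16) = E8; E8 ⊕ E2 = 0A.

P[0] = 3B, P[1] = E3, P[2] = C0, P[3] = 0A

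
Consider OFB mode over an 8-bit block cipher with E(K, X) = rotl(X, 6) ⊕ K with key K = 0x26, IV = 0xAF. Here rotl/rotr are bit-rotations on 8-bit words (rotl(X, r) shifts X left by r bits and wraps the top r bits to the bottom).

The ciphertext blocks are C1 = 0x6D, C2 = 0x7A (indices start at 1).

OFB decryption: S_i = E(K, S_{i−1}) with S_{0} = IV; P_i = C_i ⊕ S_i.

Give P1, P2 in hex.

P1 = 0xA0, P2 = 0x2F

P1: S = E(K, 0xAF) = 0xCD; 0x6D ⊕ 0xCD = 0xA0.
P2: S = E(K, 0xCD) = 0x55; 0x7A ⊕ 0x55 = 0x2F.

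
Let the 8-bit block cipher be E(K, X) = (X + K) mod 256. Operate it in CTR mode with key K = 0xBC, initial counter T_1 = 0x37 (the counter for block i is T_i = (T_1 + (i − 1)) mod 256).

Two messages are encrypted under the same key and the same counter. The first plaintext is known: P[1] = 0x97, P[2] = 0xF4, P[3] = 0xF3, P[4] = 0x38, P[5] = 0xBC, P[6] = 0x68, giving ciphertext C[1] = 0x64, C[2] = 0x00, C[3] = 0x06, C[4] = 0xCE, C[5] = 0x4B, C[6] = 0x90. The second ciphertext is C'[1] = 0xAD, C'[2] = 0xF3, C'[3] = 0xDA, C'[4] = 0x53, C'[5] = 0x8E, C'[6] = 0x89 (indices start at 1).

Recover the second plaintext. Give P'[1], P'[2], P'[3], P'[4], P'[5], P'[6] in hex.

In CTR with a reused counter, both messages share the same keystream S_i, so C_i ⊕ C'_i = P_i ⊕ P'_i and thus P'_i = P_i ⊕ C_i ⊕ C'_i.
P'[1]: 0x97 ⊕ 0x64 ⊕ 0xAD = 0x5E.
P'[2]: 0xF4 ⊕ 0x00 ⊕ 0xF3 = 0x07.
P'[3]: 0xF3 ⊕ 0x06 ⊕ 0xDA = 0x2F.
P'[4]: 0x38 ⊕ 0xCE ⊕ 0x53 = 0xA5.
P'[5]: 0xBC ⊕ 0x4B ⊕ 0x8E = 0x79.
P'[6]: 0x68 ⊕ 0x90 ⊕ 0x89 = 0x71.

P'[1] = 0x5E, P'[2] = 0x07, P'[3] = 0x2F, P'[4] = 0xA5, P'[5] = 0x79, P'[6] = 0x71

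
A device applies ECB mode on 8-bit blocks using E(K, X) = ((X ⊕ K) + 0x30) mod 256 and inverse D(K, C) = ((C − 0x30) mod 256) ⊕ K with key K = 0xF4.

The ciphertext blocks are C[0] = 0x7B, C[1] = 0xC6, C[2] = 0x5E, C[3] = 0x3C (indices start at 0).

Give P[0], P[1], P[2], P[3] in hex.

P[0] = 0xBF, P[1] = 0x62, P[2] = 0xDA, P[3] = 0xF8

ECB decryption: P_i = D(K, C_i).
P[0]: D(K, 0x7B) = 0xBF.
P[1]: D(K, 0xC6) = 0x62.
P[2]: D(K, 0x5E) = 0xDA.
P[3]: D(K, 0x3C) = 0xF8.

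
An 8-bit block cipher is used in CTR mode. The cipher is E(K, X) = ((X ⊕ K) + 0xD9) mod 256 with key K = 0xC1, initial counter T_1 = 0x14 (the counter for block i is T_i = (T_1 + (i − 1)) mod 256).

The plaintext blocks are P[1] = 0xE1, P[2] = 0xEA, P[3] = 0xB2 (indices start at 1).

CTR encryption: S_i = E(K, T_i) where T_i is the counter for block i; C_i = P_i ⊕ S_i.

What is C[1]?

C[1] = 0x4F

C[1]: T = 0x14, S = E(K, T) = 0xAE; 0xE1 ⊕ 0xAE = 0x4F.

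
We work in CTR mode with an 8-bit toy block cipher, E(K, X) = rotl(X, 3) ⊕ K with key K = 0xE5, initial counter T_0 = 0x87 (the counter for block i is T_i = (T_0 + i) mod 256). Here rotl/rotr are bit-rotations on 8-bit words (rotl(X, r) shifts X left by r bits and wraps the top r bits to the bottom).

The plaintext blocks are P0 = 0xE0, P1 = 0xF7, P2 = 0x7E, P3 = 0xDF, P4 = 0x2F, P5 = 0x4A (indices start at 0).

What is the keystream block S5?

CTR encryption: S_i = E(K, T_i) where T_i is the counter for block i; C_i = P_i ⊕ S_i.
C0: T = 0x87, S = E(K, T) = 0xD9; 0xE0 ⊕ 0xD9 = 0x39.
C1: T = 0x88, S = E(K, T) = 0xA1; 0xF7 ⊕ 0xA1 = 0x56.
C2: T = 0x89, S = E(K, T) = 0xA9; 0x7E ⊕ 0xA9 = 0xD7.
C3: T = 0x8A, S = E(K, T) = 0xB1; 0xDF ⊕ 0xB1 = 0x6E.
C4: T = 0x8B, S = E(K, T) = 0xB9; 0x2F ⊕ 0xB9 = 0x96.
C5: T = 0x8C, S = E(K, T) = 0x81; 0x4A ⊕ 0x81 = 0xCB.
So S5 = 0x81.

0x81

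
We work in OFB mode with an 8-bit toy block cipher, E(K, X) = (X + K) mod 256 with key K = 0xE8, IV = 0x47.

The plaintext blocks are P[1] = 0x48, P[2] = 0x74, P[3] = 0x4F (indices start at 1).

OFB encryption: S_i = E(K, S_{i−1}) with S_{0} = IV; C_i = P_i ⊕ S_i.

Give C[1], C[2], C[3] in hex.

C[1]: S = E(K, 0x47) = 0x2F; 0x48 ⊕ 0x2F = 0x67.
C[2]: S = E(K, 0x2F) = 0x17; 0x74 ⊕ 0x17 = 0x63.
C[3]: S = E(K, 0x17) = 0xFF; 0x4F ⊕ 0xFF = 0xB0.

C[1] = 0x67, C[2] = 0x63, C[3] = 0xB0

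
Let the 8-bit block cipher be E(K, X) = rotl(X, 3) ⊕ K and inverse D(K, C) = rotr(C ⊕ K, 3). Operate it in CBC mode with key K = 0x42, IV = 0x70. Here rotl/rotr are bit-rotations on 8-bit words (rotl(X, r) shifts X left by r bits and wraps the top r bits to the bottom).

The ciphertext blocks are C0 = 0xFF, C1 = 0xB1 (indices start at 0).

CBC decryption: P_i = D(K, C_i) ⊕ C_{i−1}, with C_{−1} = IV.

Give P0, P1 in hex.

P0: D(K, 0xFF) = 0xB7; 0xB7 ⊕ 0x70 = 0xC7.
P1: D(K, 0xB1) = 0x7E; 0x7E ⊕ 0xFF = 0x81.

P0 = 0xC7, P1 = 0x81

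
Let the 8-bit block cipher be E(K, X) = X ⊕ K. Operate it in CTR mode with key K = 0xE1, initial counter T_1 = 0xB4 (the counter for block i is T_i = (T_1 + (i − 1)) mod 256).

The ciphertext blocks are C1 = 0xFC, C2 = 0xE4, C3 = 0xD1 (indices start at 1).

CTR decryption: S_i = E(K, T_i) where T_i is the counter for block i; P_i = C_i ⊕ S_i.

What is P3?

P3 = 0x86

P3: T = 0xB6, S = E(K, T) = 0x57; 0xD1 ⊕ 0x57 = 0x86.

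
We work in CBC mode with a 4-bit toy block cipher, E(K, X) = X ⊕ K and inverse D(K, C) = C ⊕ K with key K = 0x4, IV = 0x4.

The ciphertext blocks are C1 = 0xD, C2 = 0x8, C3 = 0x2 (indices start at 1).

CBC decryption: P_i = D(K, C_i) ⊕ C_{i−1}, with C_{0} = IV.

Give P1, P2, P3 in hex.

P1: D(K, 0xD) = 0x9; 0x9 ⊕ 0x4 = 0xD.
P2: D(K, 0x8) = 0xC; 0xC ⊕ 0xD = 0x1.
P3: D(K, 0x2) = 0x6; 0x6 ⊕ 0x8 = 0xE.

P1 = 0xD, P2 = 0x1, P3 = 0xE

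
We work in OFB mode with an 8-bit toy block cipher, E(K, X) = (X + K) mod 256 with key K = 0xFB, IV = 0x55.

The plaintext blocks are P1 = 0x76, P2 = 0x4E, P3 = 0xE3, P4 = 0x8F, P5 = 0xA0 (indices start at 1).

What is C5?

OFB encryption: S_i = E(K, S_{i−1}) with S_{0} = IV; C_i = P_i ⊕ S_i.
C1: S = E(K, 0x55) = 0x50; 0x76 ⊕ 0x50 = 0x26.
C2: S = E(K, 0x50) = 0x4B; 0x4E ⊕ 0x4B = 0x05.
C3: S = E(K, 0x4B) = 0x46; 0xE3 ⊕ 0x46 = 0xA5.
C4: S = E(K, 0x46) = 0x41; 0x8F ⊕ 0x41 = 0xCE.
C5: S = E(K, 0x41) = 0x3C; 0xA0 ⊕ 0x3C = 0x9C.

C5 = 0x9C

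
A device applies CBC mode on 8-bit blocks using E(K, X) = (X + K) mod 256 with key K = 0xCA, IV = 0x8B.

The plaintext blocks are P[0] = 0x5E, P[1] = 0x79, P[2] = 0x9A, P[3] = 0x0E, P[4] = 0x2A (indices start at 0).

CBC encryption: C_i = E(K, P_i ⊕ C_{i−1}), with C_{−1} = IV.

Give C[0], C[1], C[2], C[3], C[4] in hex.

C[0]: P[0] ⊕ 0x8B = 0xD5; E(K, 0xD5) = 0x9F.
C[1]: P[1] ⊕ 0x9F = 0xE6; E(K, 0xE6) = 0xB0.
C[2]: P[2] ⊕ 0xB0 = 0x2A; E(K, 0x2A) = 0xF4.
C[3]: P[3] ⊕ 0xF4 = 0xFA; E(K, 0xFA) = 0xC4.
C[4]: P[4] ⊕ 0xC4 = 0xEE; E(K, 0xEE) = 0xB8.

C[0] = 0x9F, C[1] = 0xB0, C[2] = 0xF4, C[3] = 0xC4, C[4] = 0xB8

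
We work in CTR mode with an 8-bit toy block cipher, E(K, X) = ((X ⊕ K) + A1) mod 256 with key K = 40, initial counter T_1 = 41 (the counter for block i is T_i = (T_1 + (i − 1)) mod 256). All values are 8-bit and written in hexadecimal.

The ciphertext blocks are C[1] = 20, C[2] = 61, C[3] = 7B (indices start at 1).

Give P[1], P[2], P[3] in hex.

CTR decryption: S_i = E(K, T_i) where T_i is the counter for block i; P_i = C_i ⊕ S_i.
P[1]: T = 41, S = E(K, T) = A2; 20 ⊕ A2 = 82.
P[2]: T = 42, S = E(K, T) = A3; 61 ⊕ A3 = C2.
P[3]: T = 43, S = E(K, T) = A4; 7B ⊕ A4 = DF.

P[1] = 82, P[2] = C2, P[3] = DF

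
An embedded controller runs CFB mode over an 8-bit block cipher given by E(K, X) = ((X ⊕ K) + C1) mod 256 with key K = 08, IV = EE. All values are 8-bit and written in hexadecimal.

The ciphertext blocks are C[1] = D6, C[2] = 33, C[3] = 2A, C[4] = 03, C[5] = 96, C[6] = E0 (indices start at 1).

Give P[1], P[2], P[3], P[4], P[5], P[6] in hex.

P[1] = 71, P[2] = AC, P[3] = D6, P[4] = E0, P[5] = 5A, P[6] = BF

CFB decryption: P_i = C_i ⊕ E(K, C_{i−1}), with C_{0} = IV.
P[1]: E(K, EE) = A7; D6 ⊕ A7 = 71.
P[2]: E(K, D6) = 9F; 33 ⊕ 9F = AC.
P[3]: E(K, 33) = FC; 2A ⊕ FC = D6.
P[4]: E(K, 2A) = E3; 03 ⊕ E3 = E0.
P[5]: E(K, 03) = CC; 96 ⊕ CC = 5A.
P[6]: E(K, 96) = 5F; E0 ⊕ 5F = BF.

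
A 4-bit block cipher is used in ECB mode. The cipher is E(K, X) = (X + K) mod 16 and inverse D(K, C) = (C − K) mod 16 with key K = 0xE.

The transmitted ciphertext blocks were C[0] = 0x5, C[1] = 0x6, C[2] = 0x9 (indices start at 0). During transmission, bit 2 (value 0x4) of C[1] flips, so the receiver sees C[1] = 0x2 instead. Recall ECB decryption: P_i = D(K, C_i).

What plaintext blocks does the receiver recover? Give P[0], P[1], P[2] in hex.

P[0] = 0x7, P[1] = 0x4, P[2] = 0xB

Only C[1] changed, to 0x2. In ECB, a change in C_i affects only P_i. Decrypting the received ciphertext:
P[0]: D(K, 0x5) = 0x7.
P[1]: D(K, 0x2) = 0x4.
P[2]: D(K, 0x9) = 0xB.
Blocks that differ from the original plaintext: P[1].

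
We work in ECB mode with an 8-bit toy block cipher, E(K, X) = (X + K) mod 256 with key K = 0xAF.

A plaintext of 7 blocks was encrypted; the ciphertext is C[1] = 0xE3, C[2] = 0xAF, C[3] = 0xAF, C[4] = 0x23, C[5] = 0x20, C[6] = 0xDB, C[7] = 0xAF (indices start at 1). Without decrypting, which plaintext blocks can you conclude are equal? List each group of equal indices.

ECB encrypts each block independently with the same key, so equal ciphertext blocks imply equal plaintext blocks.
C[2] = C[3] = C[7] = 0xAF, so P[2] = P[3] = P[7].

P[2] = P[3] = P[7]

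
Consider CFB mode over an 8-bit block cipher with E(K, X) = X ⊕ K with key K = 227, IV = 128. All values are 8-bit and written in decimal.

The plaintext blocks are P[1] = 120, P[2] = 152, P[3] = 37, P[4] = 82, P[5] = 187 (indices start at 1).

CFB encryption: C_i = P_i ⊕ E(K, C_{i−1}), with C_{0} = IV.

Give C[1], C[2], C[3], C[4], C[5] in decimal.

C[1]: E(K, 128) = 99; 120 ⊕ 99 = 27.
C[2]: E(K, 27) = 248; 152 ⊕ 248 = 96.
C[3]: E(K, 96) = 131; 37 ⊕ 131 = 166.
C[4]: E(K, 166) = 69; 82 ⊕ 69 = 23.
C[5]: E(K, 23) = 244; 187 ⊕ 244 = 79.

C[1] = 27, C[2] = 96, C[3] = 166, C[4] = 23, C[5] = 79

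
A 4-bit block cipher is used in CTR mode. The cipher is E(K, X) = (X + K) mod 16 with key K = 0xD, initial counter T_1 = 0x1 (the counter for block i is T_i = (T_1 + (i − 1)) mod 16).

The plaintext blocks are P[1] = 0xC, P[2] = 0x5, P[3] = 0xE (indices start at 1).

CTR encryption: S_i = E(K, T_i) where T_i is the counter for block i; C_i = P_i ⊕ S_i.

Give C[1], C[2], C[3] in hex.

C[1] = 0x2, C[2] = 0xA, C[3] = 0xE

C[1]: T = 0x1, S = E(K, T) = 0xE; 0xC ⊕ 0xE = 0x2.
C[2]: T = 0x2, S = E(K, T) = 0xF; 0x5 ⊕ 0xF = 0xA.
C[3]: T = 0x3, S = E(K, T) = 0x0; 0xE ⊕ 0x0 = 0xE.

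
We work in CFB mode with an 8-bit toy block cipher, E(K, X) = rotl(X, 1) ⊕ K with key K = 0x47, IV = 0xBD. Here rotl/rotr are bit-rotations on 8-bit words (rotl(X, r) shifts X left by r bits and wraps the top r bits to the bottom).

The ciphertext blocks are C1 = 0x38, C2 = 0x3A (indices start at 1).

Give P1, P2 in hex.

P1 = 0x04, P2 = 0x0D

CFB decryption: P_i = C_i ⊕ E(K, C_{i−1}), with C_{0} = IV.
P1: E(K, 0xBD) = 0x3C; 0x38 ⊕ 0x3C = 0x04.
P2: E(K, 0x38) = 0x37; 0x3A ⊕ 0x37 = 0x0D.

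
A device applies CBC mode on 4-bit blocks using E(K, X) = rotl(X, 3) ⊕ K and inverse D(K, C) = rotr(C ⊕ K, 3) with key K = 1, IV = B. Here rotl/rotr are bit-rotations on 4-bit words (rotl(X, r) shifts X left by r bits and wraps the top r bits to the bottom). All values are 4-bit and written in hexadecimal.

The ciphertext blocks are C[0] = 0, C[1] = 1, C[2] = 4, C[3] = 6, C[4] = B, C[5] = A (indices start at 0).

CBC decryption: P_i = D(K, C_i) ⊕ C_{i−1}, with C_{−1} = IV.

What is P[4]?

P[4] = 3

P[4]: D(K, B) = 5; 5 ⊕ 6 = 3.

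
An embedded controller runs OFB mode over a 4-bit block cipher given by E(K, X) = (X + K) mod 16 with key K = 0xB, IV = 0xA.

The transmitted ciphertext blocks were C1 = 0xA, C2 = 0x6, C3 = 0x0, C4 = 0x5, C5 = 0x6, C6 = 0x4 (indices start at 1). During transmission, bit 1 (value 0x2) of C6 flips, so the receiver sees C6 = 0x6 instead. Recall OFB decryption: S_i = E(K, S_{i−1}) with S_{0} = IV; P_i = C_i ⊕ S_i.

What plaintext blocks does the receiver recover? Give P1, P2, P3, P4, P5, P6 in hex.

Only C6 changed, to 0x6. In OFB, a change in C_i flips the same bit in P_i only; the keystream is unaffected. Decrypting the received ciphertext:
P1: S = E(K, 0xA) = 0x5; 0xA ⊕ 0x5 = 0xF.
P2: S = E(K, 0x5) = 0x0; 0x6 ⊕ 0x0 = 0x6.
P3: S = E(K, 0x0) = 0xB; 0x0 ⊕ 0xB = 0xB.
P4: S = E(K, 0xB) = 0x6; 0x5 ⊕ 0x6 = 0x3.
P5: S = E(K, 0x6) = 0x1; 0x6 ⊕ 0x1 = 0x7.
P6: S = E(K, 0x1) = 0xC; 0x6 ⊕ 0xC = 0xA.
Blocks that differ from the original plaintext: P6.

P1 = 0xF, P2 = 0x6, P3 = 0xB, P4 = 0x3, P5 = 0x7, P6 = 0xA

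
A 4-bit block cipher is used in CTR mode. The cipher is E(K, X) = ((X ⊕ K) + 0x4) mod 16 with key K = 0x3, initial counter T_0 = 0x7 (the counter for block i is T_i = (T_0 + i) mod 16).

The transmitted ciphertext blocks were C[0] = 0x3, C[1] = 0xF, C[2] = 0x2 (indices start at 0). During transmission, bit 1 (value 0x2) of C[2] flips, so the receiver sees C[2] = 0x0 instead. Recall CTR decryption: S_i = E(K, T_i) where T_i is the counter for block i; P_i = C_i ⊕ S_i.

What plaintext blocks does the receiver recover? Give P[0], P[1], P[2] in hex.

Only C[2] changed, to 0x0. In CTR, a change in C_i flips the same bit in P_i only; the keystream is unaffected. Decrypting the received ciphertext:
P[0]: T = 0x7, S = E(K, T) = 0x8; 0x3 ⊕ 0x8 = 0xB.
P[1]: T = 0x8, S = E(K, T) = 0xF; 0xF ⊕ 0xF = 0x0.
P[2]: T = 0x9, S = E(K, T) = 0xE; 0x0 ⊕ 0xE = 0xE.
Blocks that differ from the original plaintext: P[2].

P[0] = 0xB, P[1] = 0x0, P[2] = 0xE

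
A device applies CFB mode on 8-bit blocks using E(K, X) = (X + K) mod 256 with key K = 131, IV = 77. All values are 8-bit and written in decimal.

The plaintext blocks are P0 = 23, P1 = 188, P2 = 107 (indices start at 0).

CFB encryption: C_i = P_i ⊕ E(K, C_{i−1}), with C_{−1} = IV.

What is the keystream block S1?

74

C0: E(K, 77) = 208; 23 ⊕ 208 = 199.
C1: E(K, 199) = 74; 188 ⊕ 74 = 246.
So S1 = 74.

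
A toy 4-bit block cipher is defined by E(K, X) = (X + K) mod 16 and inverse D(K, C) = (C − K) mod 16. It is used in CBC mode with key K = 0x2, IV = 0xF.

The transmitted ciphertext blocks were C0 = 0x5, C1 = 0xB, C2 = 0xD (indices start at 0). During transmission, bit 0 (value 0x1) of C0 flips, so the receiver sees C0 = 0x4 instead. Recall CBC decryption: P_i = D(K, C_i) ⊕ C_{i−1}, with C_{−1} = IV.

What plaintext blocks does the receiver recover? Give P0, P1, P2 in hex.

P0 = 0xD, P1 = 0xD, P2 = 0x0

Only C0 changed, to 0x4. In CBC, a change in C_i garbles P_i and flips the same bit in P_{i+1}. Decrypting the received ciphertext:
P0: D(K, 0x4) = 0x2; 0x2 ⊕ 0xF = 0xD.
P1: D(K, 0xB) = 0x9; 0x9 ⊕ 0x4 = 0xD.
P2: D(K, 0xD) = 0xB; 0xB ⊕ 0xB = 0x0.
Blocks that differ from the original plaintext: P0, P1.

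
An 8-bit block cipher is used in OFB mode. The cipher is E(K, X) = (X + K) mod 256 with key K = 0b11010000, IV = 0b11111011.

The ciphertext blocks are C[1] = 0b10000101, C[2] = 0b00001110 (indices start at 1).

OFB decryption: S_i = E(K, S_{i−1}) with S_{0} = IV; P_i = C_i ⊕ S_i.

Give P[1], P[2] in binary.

P[1] = 0b01001110, P[2] = 0b10010101

P[1]: S = E(K, 0b11111011) = 0b11001011; 0b10000101 ⊕ 0b11001011 = 0b01001110.
P[2]: S = E(K, 0b11001011) = 0b10011011; 0b00001110 ⊕ 0b10011011 = 0b10010101.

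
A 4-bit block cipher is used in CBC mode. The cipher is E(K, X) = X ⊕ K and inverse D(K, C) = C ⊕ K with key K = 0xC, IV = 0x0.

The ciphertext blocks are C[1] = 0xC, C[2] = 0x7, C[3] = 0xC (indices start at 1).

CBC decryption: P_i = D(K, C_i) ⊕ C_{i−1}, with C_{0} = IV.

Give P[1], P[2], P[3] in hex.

P[1] = 0x0, P[2] = 0x7, P[3] = 0x7

P[1]: D(K, 0xC) = 0x0; 0x0 ⊕ 0x0 = 0x0.
P[2]: D(K, 0x7) = 0xB; 0xB ⊕ 0xC = 0x7.
P[3]: D(K, 0xC) = 0x0; 0x0 ⊕ 0x7 = 0x7.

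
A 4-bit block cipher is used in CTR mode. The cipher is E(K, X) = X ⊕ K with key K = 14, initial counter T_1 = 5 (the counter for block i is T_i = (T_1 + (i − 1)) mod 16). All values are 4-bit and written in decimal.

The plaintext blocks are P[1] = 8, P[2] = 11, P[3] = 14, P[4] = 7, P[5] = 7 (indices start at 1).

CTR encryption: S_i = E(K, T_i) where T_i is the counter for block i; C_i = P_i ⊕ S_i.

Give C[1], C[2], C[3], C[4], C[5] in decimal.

C[1]: T = 5, S = E(K, T) = 11; 8 ⊕ 11 = 3.
C[2]: T = 6, S = E(K, T) = 8; 11 ⊕ 8 = 3.
C[3]: T = 7, S = E(K, T) = 9; 14 ⊕ 9 = 7.
C[4]: T = 8, S = E(K, T) = 6; 7 ⊕ 6 = 1.
C[5]: T = 9, S = E(K, T) = 7; 7 ⊕ 7 = 0.

C[1] = 3, C[2] = 3, C[3] = 7, C[4] = 1, C[5] = 0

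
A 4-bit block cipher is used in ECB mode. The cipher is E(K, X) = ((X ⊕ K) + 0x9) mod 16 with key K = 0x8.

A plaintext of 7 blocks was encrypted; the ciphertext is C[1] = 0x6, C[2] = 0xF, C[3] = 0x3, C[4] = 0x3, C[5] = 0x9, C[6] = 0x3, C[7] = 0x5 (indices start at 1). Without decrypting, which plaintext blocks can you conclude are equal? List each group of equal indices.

P[3] = P[4] = P[6]

ECB encrypts each block independently with the same key, so equal ciphertext blocks imply equal plaintext blocks.
C[3] = C[4] = C[6] = 0x3, so P[3] = P[4] = P[6].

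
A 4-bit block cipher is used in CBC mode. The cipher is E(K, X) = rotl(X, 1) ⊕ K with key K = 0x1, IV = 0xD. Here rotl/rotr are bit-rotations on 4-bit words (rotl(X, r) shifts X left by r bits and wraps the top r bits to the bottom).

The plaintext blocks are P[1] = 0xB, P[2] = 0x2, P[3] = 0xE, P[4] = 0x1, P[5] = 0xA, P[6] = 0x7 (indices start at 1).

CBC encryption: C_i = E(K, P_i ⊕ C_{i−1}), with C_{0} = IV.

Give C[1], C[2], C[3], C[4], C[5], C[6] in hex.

C[1] = 0xD, C[2] = 0xE, C[3] = 0x1, C[4] = 0x1, C[5] = 0x6, C[6] = 0x3

C[1]: P[1] ⊕ 0xD = 0x6; E(K, 0x6) = 0xD.
C[2]: P[2] ⊕ 0xD = 0xF; E(K, 0xF) = 0xE.
C[3]: P[3] ⊕ 0xE = 0x0; E(K, 0x0) = 0x1.
C[4]: P[4] ⊕ 0x1 = 0x0; E(K, 0x0) = 0x1.
C[5]: P[5] ⊕ 0x1 = 0xB; E(K, 0xB) = 0x6.
C[6]: P[6] ⊕ 0x6 = 0x1; E(K, 0x1) = 0x3.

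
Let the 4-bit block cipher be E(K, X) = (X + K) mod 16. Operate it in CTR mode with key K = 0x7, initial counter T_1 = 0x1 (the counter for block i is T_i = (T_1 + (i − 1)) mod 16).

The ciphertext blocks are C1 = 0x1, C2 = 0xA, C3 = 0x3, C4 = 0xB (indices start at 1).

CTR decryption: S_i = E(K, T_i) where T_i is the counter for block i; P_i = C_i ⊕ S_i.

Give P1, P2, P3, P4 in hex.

P1 = 0x9, P2 = 0x3, P3 = 0x9, P4 = 0x0

P1: T = 0x1, S = E(K, T) = 0x8; 0x1 ⊕ 0x8 = 0x9.
P2: T = 0x2, S = E(K, T) = 0x9; 0xA ⊕ 0x9 = 0x3.
P3: T = 0x3, S = E(K, T) = 0xA; 0x3 ⊕ 0xA = 0x9.
P4: T = 0x4, S = E(K, T) = 0xB; 0xB ⊕ 0xB = 0x0.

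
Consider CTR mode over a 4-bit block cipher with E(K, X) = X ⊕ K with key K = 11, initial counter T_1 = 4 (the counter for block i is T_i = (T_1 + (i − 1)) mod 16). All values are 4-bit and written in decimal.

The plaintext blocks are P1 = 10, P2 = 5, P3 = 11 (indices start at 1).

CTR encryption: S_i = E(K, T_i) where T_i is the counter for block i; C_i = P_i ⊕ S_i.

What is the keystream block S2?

14

C1: T = 4, S = E(K, T) = 15; 10 ⊕ 15 = 5.
C2: T = 5, S = E(K, T) = 14; 5 ⊕ 14 = 11.
So S2 = 14.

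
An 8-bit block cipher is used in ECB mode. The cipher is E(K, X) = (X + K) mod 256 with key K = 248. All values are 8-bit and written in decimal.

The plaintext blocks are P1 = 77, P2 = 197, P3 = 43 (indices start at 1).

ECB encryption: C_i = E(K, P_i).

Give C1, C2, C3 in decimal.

C1 = 69, C2 = 189, C3 = 35

C1: E(K, 77) = 69.
C2: E(K, 197) = 189.
C3: E(K, 43) = 35.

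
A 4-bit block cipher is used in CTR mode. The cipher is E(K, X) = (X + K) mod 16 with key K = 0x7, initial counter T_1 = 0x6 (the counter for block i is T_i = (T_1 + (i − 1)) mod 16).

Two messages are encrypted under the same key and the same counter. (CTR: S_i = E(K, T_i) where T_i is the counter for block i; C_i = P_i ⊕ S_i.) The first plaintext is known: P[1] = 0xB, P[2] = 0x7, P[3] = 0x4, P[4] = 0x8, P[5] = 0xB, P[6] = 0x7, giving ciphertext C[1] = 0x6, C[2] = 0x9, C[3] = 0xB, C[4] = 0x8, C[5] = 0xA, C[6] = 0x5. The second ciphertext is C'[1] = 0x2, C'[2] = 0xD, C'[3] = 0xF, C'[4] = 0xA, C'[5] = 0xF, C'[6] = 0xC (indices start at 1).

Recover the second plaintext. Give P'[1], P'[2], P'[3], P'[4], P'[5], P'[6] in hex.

In CTR with a reused counter, both messages share the same keystream S_i, so C_i ⊕ C'_i = P_i ⊕ P'_i and thus P'_i = P_i ⊕ C_i ⊕ C'_i.
P'[1]: 0xB ⊕ 0x6 ⊕ 0x2 = 0xF.
P'[2]: 0x7 ⊕ 0x9 ⊕ 0xD = 0x3.
P'[3]: 0x4 ⊕ 0xB ⊕ 0xF = 0x0.
P'[4]: 0x8 ⊕ 0x8 ⊕ 0xA = 0xA.
P'[5]: 0xB ⊕ 0xA ⊕ 0xF = 0xE.
P'[6]: 0x7 ⊕ 0x5 ⊕ 0xC = 0xE.

P'[1] = 0xF, P'[2] = 0x3, P'[3] = 0x0, P'[4] = 0xA, P'[5] = 0xE, P'[6] = 0xE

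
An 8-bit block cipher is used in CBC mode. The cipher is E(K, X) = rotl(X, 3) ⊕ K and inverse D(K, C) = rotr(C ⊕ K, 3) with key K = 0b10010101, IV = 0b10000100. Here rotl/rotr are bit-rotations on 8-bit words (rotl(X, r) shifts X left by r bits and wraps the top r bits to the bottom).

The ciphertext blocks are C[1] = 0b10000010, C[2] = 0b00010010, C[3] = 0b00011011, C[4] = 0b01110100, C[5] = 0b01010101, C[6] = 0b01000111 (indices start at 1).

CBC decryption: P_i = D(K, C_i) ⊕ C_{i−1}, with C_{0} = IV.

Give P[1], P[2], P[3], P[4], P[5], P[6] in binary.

P[1] = 0b01100110, P[2] = 0b01110010, P[3] = 0b11000011, P[4] = 0b00100111, P[5] = 0b01101100, P[6] = 0b00001111

P[1]: D(K, 0b10000010) = 0b11100010; 0b11100010 ⊕ 0b10000100 = 0b01100110.
P[2]: D(K, 0b00010010) = 0b11110000; 0b11110000 ⊕ 0b10000010 = 0b01110010.
P[3]: D(K, 0b00011011) = 0b11010001; 0b11010001 ⊕ 0b00010010 = 0b11000011.
P[4]: D(K, 0b01110100) = 0b00111100; 0b00111100 ⊕ 0b00011011 = 0b00100111.
P[5]: D(K, 0b01010101) = 0b00011000; 0b00011000 ⊕ 0b01110100 = 0b01101100.
P[6]: D(K, 0b01000111) = 0b01011010; 0b01011010 ⊕ 0b01010101 = 0b00001111.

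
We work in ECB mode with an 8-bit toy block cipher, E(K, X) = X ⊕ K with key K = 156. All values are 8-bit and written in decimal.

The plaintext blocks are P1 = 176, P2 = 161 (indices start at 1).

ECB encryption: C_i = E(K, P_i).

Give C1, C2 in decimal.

C1: E(K, 176) = 44.
C2: E(K, 161) = 61.

C1 = 44, C2 = 61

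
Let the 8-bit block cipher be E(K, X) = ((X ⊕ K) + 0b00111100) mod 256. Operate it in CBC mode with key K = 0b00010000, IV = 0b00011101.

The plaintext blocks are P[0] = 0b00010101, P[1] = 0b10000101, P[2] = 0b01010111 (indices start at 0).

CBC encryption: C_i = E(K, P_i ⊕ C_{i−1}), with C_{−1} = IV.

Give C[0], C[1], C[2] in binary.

C[0]: P[0] ⊕ 0b00011101 = 0b00001000; E(K, 0b00001000) = 0b01010100.
C[1]: P[1] ⊕ 0b01010100 = 0b11010001; E(K, 0b11010001) = 0b11111101.
C[2]: P[2] ⊕ 0b11111101 = 0b10101010; E(K, 0b10101010) = 0b11110110.

C[0] = 0b01010100, C[1] = 0b11111101, C[2] = 0b11110110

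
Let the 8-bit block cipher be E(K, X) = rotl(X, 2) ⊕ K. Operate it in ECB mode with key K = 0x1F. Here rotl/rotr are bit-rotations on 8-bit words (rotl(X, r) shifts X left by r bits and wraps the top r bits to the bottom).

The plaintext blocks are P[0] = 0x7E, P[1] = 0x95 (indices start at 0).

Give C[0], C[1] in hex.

ECB encryption: C_i = E(K, P_i).
C[0]: E(K, 0x7E) = 0xE6.
C[1]: E(K, 0x95) = 0x49.

C[0] = 0xE6, C[1] = 0x49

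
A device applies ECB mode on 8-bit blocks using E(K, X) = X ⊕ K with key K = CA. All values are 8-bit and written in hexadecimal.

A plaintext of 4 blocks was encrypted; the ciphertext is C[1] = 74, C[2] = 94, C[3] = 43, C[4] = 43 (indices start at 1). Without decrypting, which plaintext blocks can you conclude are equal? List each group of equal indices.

P[3] = P[4]

ECB encrypts each block independently with the same key, so equal ciphertext blocks imply equal plaintext blocks.
C[3] = C[4] = 43, so P[3] = P[4].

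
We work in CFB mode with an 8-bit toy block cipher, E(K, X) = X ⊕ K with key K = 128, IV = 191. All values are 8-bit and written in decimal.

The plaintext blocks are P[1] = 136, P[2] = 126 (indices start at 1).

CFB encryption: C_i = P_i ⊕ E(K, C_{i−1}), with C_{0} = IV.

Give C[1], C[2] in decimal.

C[1]: E(K, 191) = 63; 136 ⊕ 63 = 183.
C[2]: E(K, 183) = 55; 126 ⊕ 55 = 73.

C[1] = 183, C[2] = 73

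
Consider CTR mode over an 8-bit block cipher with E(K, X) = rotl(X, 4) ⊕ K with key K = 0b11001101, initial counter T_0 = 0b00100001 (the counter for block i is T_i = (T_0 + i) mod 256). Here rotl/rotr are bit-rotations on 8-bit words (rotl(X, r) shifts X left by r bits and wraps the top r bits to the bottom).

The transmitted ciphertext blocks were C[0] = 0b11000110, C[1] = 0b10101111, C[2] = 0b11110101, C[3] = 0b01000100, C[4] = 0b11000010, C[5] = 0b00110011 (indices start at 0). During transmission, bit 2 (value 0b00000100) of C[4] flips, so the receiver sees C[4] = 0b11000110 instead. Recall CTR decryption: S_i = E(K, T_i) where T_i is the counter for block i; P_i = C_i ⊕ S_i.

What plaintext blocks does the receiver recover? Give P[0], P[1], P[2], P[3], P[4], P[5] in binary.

Only C[4] changed, to 0b11000110. In CTR, a change in C_i flips the same bit in P_i only; the keystream is unaffected. Decrypting the received ciphertext:
P[0]: T = 0b00100001, S = E(K, T) = 0b11011111; 0b11000110 ⊕ 0b11011111 = 0b00011001.
P[1]: T = 0b00100010, S = E(K, T) = 0b11101111; 0b10101111 ⊕ 0b11101111 = 0b01000000.
P[2]: T = 0b00100011, S = E(K, T) = 0b11111111; 0b11110101 ⊕ 0b11111111 = 0b00001010.
P[3]: T = 0b00100100, S = E(K, T) = 0b10001111; 0b01000100 ⊕ 0b10001111 = 0b11001011.
P[4]: T = 0b00100101, S = E(K, T) = 0b10011111; 0b11000110 ⊕ 0b10011111 = 0b01011001.
P[5]: T = 0b00100110, S = E(K, T) = 0b10101111; 0b00110011 ⊕ 0b10101111 = 0b10011100.
Blocks that differ from the original plaintext: P[4].

P[0] = 0b00011001, P[1] = 0b01000000, P[2] = 0b00001010, P[3] = 0b11001011, P[4] = 0b01011001, P[5] = 0b10011100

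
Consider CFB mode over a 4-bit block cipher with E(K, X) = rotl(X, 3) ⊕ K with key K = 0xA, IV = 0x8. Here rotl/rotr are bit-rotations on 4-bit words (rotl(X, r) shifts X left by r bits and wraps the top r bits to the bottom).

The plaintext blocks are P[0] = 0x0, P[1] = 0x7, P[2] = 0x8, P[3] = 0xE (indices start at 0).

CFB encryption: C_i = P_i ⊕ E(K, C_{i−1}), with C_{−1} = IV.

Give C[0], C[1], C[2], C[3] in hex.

C[0]: E(K, 0x8) = 0xE; 0x0 ⊕ 0xE = 0xE.
C[1]: E(K, 0xE) = 0xD; 0x7 ⊕ 0xD = 0xA.
C[2]: E(K, 0xA) = 0xF; 0x8 ⊕ 0xF = 0x7.
C[3]: E(K, 0x7) = 0x1; 0xE ⊕ 0x1 = 0xF.

C[0] = 0xE, C[1] = 0xA, C[2] = 0x7, C[3] = 0xF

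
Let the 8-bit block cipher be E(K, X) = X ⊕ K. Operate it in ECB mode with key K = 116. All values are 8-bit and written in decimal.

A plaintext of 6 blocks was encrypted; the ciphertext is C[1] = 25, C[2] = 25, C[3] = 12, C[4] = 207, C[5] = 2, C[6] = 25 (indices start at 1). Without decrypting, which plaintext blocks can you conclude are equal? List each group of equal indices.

P[1] = P[2] = P[6]

ECB encrypts each block independently with the same key, so equal ciphertext blocks imply equal plaintext blocks.
C[1] = C[2] = C[6] = 25, so P[1] = P[2] = P[6].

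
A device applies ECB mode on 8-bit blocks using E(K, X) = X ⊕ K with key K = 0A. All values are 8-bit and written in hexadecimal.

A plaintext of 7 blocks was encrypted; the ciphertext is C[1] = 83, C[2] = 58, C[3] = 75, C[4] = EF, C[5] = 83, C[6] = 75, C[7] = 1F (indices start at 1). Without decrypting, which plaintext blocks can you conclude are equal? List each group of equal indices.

ECB encrypts each block independently with the same key, so equal ciphertext blocks imply equal plaintext blocks.
C[1] = C[5] = 83, so P[1] = P[5].
C[3] = C[6] = 75, so P[3] = P[6].

P[1] = P[5]; P[3] = P[6]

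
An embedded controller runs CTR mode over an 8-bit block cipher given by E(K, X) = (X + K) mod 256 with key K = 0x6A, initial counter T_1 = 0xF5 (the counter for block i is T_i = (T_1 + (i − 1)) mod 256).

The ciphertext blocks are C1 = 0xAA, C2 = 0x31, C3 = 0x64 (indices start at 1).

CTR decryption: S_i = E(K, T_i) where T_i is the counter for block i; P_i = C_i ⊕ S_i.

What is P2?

P2 = 0x51

P2: T = 0xF6, S = E(K, T) = 0x60; 0x31 ⊕ 0x60 = 0x51.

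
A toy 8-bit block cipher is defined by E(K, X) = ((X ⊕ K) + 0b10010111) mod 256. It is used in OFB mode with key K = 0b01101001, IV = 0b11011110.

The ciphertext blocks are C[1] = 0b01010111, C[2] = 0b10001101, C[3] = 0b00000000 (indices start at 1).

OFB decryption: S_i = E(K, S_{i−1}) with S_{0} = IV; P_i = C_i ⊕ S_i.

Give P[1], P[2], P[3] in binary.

P[1] = 0b00011001, P[2] = 0b00110011, P[3] = 0b01101110

P[1]: S = E(K, 0b11011110) = 0b01001110; 0b01010111 ⊕ 0b01001110 = 0b00011001.
P[2]: S = E(K, 0b01001110) = 0b10111110; 0b10001101 ⊕ 0b10111110 = 0b00110011.
P[3]: S = E(K, 0b10111110) = 0b01101110; 0b00000000 ⊕ 0b01101110 = 0b01101110.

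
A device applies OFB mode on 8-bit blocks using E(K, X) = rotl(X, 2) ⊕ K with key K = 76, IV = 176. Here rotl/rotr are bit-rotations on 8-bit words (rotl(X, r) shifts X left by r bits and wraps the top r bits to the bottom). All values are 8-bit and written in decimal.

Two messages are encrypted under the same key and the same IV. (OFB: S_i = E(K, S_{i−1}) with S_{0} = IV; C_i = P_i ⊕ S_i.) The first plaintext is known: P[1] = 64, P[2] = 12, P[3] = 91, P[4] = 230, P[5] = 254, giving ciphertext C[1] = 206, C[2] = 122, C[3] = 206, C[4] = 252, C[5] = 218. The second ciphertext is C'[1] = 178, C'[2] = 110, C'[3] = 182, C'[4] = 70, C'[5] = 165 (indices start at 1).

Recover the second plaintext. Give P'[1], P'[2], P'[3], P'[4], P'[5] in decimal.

P'[1] = 60, P'[2] = 24, P'[3] = 35, P'[4] = 92, P'[5] = 129

In OFB with a reused IV, both messages share the same keystream S_i, so C_i ⊕ C'_i = P_i ⊕ P'_i and thus P'_i = P_i ⊕ C_i ⊕ C'_i.
P'[1]: 64 ⊕ 206 ⊕ 178 = 60.
P'[2]: 12 ⊕ 122 ⊕ 110 = 24.
P'[3]: 91 ⊕ 206 ⊕ 182 = 35.
P'[4]: 230 ⊕ 252 ⊕ 70 = 92.
P'[5]: 254 ⊕ 218 ⊕ 165 = 129.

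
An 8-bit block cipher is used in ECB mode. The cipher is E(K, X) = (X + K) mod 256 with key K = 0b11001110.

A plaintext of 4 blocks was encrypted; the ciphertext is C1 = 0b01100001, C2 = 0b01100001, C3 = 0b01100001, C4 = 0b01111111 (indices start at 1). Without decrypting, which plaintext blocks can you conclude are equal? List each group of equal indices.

P1 = P2 = P3

ECB encrypts each block independently with the same key, so equal ciphertext blocks imply equal plaintext blocks.
C1 = C2 = C3 = 0b01100001, so P1 = P2 = P3.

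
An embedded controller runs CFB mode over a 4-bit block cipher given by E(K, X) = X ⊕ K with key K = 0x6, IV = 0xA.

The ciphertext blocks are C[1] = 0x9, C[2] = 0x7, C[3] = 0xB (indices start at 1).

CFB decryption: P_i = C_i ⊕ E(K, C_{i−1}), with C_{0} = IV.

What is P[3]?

P[3] = 0xA

P[3]: E(K, 0x7) = 0x1; 0xB ⊕ 0x1 = 0xA.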